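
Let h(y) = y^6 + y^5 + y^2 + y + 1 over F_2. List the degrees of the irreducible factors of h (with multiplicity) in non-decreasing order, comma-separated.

6

Roots in F_2: h(0) = 1; h(1) = 1.
Complete factorization: h(y) = (y^6 + y^5 + y^2 + y + 1).
Factor degrees with multiplicity: 6 = 6.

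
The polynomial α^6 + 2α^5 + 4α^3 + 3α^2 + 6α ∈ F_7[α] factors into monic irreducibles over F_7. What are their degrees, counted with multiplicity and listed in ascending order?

1, 2, 3

Write f(α) = α^6 + 2α^5 + 4α^3 + 3α^2 + 6α.
Linear factors from roots: (α).
Complete factorization: f(α) = (α)·(α^2 + 4α + 1)·(α^3 + 5α^2 + 6).
Factor degrees with multiplicity: 1 + 2 + 3 = 6.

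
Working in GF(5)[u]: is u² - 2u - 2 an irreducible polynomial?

Yes

Write f(u) = u² - 2u - 2.
Check for roots in GF(5): f(0) = 3; f(1) = 2; f(2) = 3; f(3) = 1; f(4) = 1.
No roots. A degree-2 polynomial over a field with no linear factor is irreducible.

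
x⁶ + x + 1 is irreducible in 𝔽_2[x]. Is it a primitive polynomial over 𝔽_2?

Write f(x) = x⁶ + x + 1.
|GF(2^6)^×| = 2^6 − 1 = 63. Prime factorization: 63 = 3^2·7.
f is primitive ⇔ x has order 63 in GF(2)[x]/(f), i.e. x^(63/q) ≠ 1 for each prime q | 63.
x^(21) mod f = x⁵ + x⁴ + x³ + x + 1.
x^(9) mod f = x⁴ + x³.
None equal 1, so x has full order 63; f is primitive.

Yes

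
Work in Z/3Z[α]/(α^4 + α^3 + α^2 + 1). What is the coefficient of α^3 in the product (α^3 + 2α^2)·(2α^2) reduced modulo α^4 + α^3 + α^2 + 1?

Multiply in Z/3Z[α]: (α^3 + 2α^2)·(2α^2) = 2α^5 + α^4.
Reduce using α^4 ≡ 2α^3 + 2α^2 + 2 (mod α^4 + α^3 + α^2 + 1).
Reduced: 2α^3 + α^2 + α + 1.

2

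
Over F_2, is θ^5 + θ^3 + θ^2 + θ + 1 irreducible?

Yes

Write h(θ) = θ^5 + θ^3 + θ^2 + θ + 1.
Check for roots in F_2: h(0) = 1; h(1) = 1.
No roots, so no linear factors.
Monic irreducibles of degree 2 over GF(2): θ^2 + θ + 1.
None of them divide h (all give nonzero remainder).
No irreducible factor of degree ≤ 2 exists, so h is irreducible over GF(2).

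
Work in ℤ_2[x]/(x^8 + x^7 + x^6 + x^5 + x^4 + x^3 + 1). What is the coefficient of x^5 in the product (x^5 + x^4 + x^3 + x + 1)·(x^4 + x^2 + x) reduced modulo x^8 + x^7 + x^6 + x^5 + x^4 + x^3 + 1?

Multiply in ℤ_2[x]: (x^5 + x^4 + x^3 + x + 1)·(x^4 + x^2 + x) = x^9 + x^8 + x^5 + x^3 + x.
Reduce using x^8 ≡ x^7 + x^6 + x^5 + x^4 + x^3 + 1 (mod x^8 + x^7 + x^6 + x^5 + x^4 + x^3 + 1).
Reduced: x^7 + x^6 + x^4 + x^3.

0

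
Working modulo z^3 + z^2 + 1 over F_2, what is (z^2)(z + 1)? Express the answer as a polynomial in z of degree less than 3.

Multiply in F_2[z]: (z^2)·(z + 1) = z^3 + z^2.
Reduce using z^3 ≡ z^2 + 1 (mod z^3 + z^2 + 1).
Reduced: 1.

1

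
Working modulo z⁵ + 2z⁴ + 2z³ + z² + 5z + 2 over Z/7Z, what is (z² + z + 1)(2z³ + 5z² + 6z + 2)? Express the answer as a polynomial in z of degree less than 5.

Multiply in Z/7Z[z]: (z² + z + 1)·(2z³ + 5z² + 6z + 2) = 2z⁵ + 6z³ + 6z² + z + 2.
Reduce using z⁵ ≡ 5z⁴ + 5z³ + 6z² + 2z + 5 (mod z⁵ + 2z⁴ + 2z³ + z² + 5z + 2).
Reduced: 3z⁴ + 2z³ + 4z² + 5z + 5.

3z^4 + 2z^3 + 4z^2 + 5z + 5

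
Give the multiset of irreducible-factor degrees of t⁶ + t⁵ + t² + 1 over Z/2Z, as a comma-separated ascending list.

Write h(t) = t⁶ + t⁵ + t² + 1.
Roots in Z/2Z: h(0) = 1; h(1) = 0 → root.
Linear factors from roots: (t + 1).
Complete factorization: h(t) = (t + 1)·(t² + t + 1)·(t³ + t² + 1).
Factor degrees with multiplicity: 1 + 2 + 3 = 6.

1, 2, 3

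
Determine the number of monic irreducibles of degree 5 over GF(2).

Gauss's count: N_{2}(5) = (1/5) Σ_{d|5} μ(5/d)·2^d.
Divisors of 5: 1, 5; μ(5/d) for each: -1, 1.
Σ = − 2^1 + 2^5 = 30.
N = 30/5 = 6.

6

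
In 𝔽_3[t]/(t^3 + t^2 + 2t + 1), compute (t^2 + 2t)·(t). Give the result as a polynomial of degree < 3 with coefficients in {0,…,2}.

Multiply in 𝔽_3[t]: (t^2 + 2t)·(t) = t^3 + 2t^2.
Reduce using t^3 ≡ 2t^2 + t + 2 (mod t^3 + t^2 + 2t + 1).
Reduced: t^2 + t + 2.

t^2 + t + 2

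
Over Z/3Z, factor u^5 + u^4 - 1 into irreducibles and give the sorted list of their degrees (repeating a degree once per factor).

Write f(u) = u^5 + u^4 - 1.
Roots in Z/3Z: f(0) = 2; f(1) = 1; f(2) = 2.
Complete factorization: f(u) = (u^5 + u^4 - 1).
Factor degrees with multiplicity: 5 = 5.

5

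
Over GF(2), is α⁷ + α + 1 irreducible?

Write h(α) = α⁷ + α + 1.
Check for roots in GF(2): h(0) = 1; h(1) = 1.
No roots, so no linear factors.
Monic irreducibles of degree 2 over GF(2): α² + α + 1.
None of them divide h (all give nonzero remainder).
Monic irreducibles of degree 3 over GF(2): α³ + α + 1, α³ + α² + 1.
None of them divide h (all give nonzero remainder).
No irreducible factor of degree ≤ 3 exists, so h is irreducible over GF(2).

Yes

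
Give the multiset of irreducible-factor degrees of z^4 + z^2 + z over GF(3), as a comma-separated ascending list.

1, 1, 2

Write h(z) = z^4 + z^2 + z.
Roots in GF(3): h(0) = 0 → root; h(1) = 0 → root; h(2) = 1.
Linear factors from roots: (z), (z - 1).
Complete factorization: h(z) = (z)·(z - 1)·(z^2 + z - 1).
Factor degrees with multiplicity: 1 + 1 + 2 = 4.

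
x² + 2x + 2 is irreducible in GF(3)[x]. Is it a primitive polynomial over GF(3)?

Yes

Write f(x) = x² + 2x + 2.
|GF(3^2)^×| = 3^2 − 1 = 8. Prime factorization: 8 = 2^3.
f is primitive ⇔ x has order 8 in GF(3)[x]/(f), i.e. x^(8/q) ≠ 1 for each prime q | 8.
x^(4) mod f = 2.
None equal 1, so x has full order 8; f is primitive.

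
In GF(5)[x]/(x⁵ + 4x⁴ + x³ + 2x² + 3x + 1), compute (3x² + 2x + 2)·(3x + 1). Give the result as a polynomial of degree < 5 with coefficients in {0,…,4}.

4x^3 + 4x^2 + 3x + 2

Multiply in GF(5)[x]: (3x² + 2x + 2)·(3x + 1) = 4x³ + 4x² + 3x + 2.
Reduced: 4x³ + 4x² + 3x + 2.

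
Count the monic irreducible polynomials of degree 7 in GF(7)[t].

By the necklace-counting formula, N_7(7) = (1/7) Σ_{d|7} μ(7/d)·7^d.
Divisors of 7: 1, 7; μ(7/d) for each: -1, 1.
Σ = − 7^1 + 7^7 = 823536.
N = 823536/7 = 117648.

117648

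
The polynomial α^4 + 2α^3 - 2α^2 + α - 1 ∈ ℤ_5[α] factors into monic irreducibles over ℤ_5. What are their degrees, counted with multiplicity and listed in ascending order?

1, 1, 2

Write g(α) = α^4 + 2α^3 - 2α^2 + α - 1.
Roots in ℤ_5: g(0) = 4; g(1) = 1; g(2) = 0 → root; g(3) = 4; g(4) = 0 → root.
Linear factors from roots: (α - 2), (α + 1).
Complete factorization: g(α) = (α + 1)·(α - 2)·(α^2 - 2α - 2).
Factor degrees with multiplicity: 1 + 1 + 2 = 4.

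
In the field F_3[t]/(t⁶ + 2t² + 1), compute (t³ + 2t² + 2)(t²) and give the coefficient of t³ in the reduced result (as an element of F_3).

0

Multiply in F_3[t]: (t³ + 2t² + 2)·(t²) = t⁵ + 2t⁴ + 2t².
Reduced: t⁵ + 2t⁴ + 2t².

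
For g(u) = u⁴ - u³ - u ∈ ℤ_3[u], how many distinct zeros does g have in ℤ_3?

Evaluate at each of the 3 elements of ℤ_3:
g(0) = 0 → root; g(1) = 2; g(2) = 0 → root.
Roots: {0, 2}.

2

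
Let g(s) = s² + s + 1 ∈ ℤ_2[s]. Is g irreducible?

Yes

Check for roots in ℤ_2: g(0) = 1; g(1) = 1.
No roots. A degree-2 polynomial over a field with no linear factor is irreducible.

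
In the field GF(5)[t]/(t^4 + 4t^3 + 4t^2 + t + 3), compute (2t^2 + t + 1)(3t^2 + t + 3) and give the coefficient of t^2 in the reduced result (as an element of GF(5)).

Multiply in GF(5)[t]: (2t^2 + t + 1)·(3t^2 + t + 3) = t^4 + 4t + 3.
Reduce using t^4 ≡ t^3 + t^2 + 4t + 2 (mod t^4 + 4t^3 + 4t^2 + t + 3).
Reduced: t^3 + t^2 + 3t.

1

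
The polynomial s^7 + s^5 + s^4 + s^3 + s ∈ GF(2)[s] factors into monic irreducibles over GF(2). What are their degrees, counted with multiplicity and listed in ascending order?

Write f(s) = s^7 + s^5 + s^4 + s^3 + s.
Roots in GF(2): f(0) = 0 → root; f(1) = 1.
Linear factors from roots: (s).
Complete factorization: f(s) = (s)·(s^2 + s + 1)·(s^4 + s^3 + s^2 + s + 1).
Factor degrees with multiplicity: 1 + 2 + 4 = 7.

1, 2, 4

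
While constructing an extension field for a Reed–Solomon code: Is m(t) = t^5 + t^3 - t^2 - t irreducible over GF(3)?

Check for roots in GF(3): m(0) = 0 → root; m(1) = 0 → root; m(2) = 1.
m(0) = 0, so (t) divides m(t); m is reducible.

No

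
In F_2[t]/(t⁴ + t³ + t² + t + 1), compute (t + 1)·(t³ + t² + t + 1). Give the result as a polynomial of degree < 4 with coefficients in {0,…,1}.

t^3 + t^2 + t

Multiply in F_2[t]: (t + 1)·(t³ + t² + t + 1) = t⁴ + 1.
Reduce using t⁴ ≡ t³ + t² + t + 1 (mod t⁴ + t³ + t² + t + 1).
Reduced: t³ + t² + t.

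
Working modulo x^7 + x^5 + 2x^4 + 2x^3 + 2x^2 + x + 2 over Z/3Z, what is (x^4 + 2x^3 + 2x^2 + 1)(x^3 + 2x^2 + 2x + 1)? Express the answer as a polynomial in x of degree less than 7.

Multiply in Z/3Z[x]: (x^4 + 2x^3 + 2x^2 + 1)·(x^3 + 2x^2 + 2x + 1) = x^7 + x^6 + 2x^5 + x^3 + x^2 + 2x + 1.
Reduce using x^7 ≡ 2x^5 + x^4 + x^3 + x^2 + 2x + 1 (mod x^7 + x^5 + 2x^4 + 2x^3 + 2x^2 + x + 2).
Reduced: x^6 + x^5 + x^4 + 2x^3 + 2x^2 + x + 2.

x^6 + x^5 + x^4 + 2x^3 + 2x^2 + x + 2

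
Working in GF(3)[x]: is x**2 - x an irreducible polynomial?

No

Write h(x) = x**2 - x.
Check for roots in GF(3): h(0) = 0 → root; h(1) = 0 → root; h(2) = 2.
h(0) = 0, so (x) divides h(x); h is reducible.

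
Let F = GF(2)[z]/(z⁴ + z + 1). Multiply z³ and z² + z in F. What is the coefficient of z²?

1

Multiply in GF(2)[z]: (z³)·(z² + z) = z⁵ + z⁴.
Reduce using z⁴ ≡ z + 1 (mod z⁴ + z + 1).
Reduced: z² + 1.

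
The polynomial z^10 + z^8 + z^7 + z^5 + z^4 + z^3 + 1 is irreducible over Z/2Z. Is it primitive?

No

Write f(z) = z^10 + z^8 + z^7 + z^5 + z^4 + z^3 + 1.
|GF(2^10)^×| = 2^10 − 1 = 1023. Prime factorization: 1023 = 3·11·31.
f is primitive ⇔ z has order 1023 in GF(2)[z]/(f), i.e. z^(1023/q) ≠ 1 for each prime q | 1023.
z^(341) mod f = 1
z^(93) mod f = z^9 + z^7 + z^3 + z^2 + 1.
z^(33) mod f = z^8 + z^6 + z^4 + z^3.
Since z^(341) = 1, the order of z divides 341 < 1023; not primitive.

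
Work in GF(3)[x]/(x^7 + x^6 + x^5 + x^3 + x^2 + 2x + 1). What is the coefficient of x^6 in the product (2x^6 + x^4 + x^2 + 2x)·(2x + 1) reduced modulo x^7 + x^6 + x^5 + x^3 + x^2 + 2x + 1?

1

Multiply in GF(3)[x]: (2x^6 + x^4 + x^2 + 2x)·(2x + 1) = x^7 + 2x^6 + 2x^5 + x^4 + 2x^3 + 2x^2 + 2x.
Reduce using x^7 ≡ 2x^6 + 2x^5 + 2x^3 + 2x^2 + x + 2 (mod x^7 + x^6 + x^5 + x^3 + x^2 + 2x + 1).
Reduced: x^6 + x^5 + x^4 + x^3 + x^2 + 2.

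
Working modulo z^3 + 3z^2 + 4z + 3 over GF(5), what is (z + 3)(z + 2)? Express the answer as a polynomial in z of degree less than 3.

Multiply in GF(5)[z]: (z + 3)·(z + 2) = z^2 + 1.
Reduced: z^2 + 1.

z^2 + 1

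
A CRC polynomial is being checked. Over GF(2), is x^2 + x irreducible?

No

Write g(x) = x^2 + x.
Check for roots in GF(2): g(0) = 0 → root; g(1) = 0 → root.
g(0) = 0, so (x) divides g(x); g is reducible.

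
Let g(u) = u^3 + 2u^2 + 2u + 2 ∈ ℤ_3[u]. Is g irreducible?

Yes

Check for roots in ℤ_3: g(0) = 2; g(1) = 1; g(2) = 1.
No roots. A degree-3 polynomial over a field with no linear factor is irreducible.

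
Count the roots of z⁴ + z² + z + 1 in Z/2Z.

Write g(z) = z⁴ + z² + z + 1.
Evaluate at each of the 2 elements of Z/2Z:
g(0) = 1; g(1) = 0 → root.
Roots: {1}.

1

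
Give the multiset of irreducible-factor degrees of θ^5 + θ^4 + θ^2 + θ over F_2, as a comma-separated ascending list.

1, 1, 1, 2

Write f(θ) = θ^5 + θ^4 + θ^2 + θ.
Roots in F_2: f(0) = 0 → root; f(1) = 0 → root.
Linear factors from roots: (θ), (θ + 1).
Complete factorization: f(θ) = (θ)·(θ + 1)^2·(θ^2 + θ + 1).
Factor degrees with multiplicity: 1 + 1 + 1 + 2 = 5.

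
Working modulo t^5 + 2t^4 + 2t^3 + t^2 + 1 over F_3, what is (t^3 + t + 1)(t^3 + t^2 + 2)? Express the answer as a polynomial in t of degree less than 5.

t^4 + 2t^3 + 2t^2 + t

Multiply in F_3[t]: (t^3 + t + 1)·(t^3 + t^2 + 2) = t^6 + t^5 + t^4 + t^3 + t^2 + 2t + 2.
Reduce using t^5 ≡ t^4 + t^3 + 2t^2 + 2 (mod t^5 + 2t^4 + 2t^3 + t^2 + 1).
Reduced: t^4 + 2t^3 + 2t^2 + t.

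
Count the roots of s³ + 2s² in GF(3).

Write h(s) = s³ + 2s².
Evaluate at each of the 3 elements of GF(3):
h(0) = 0 → root; h(1) = 0 → root; h(2) = 1.
Roots: {0, 1}.

2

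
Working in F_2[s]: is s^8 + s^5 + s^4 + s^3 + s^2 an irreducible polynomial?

No

Write g(s) = s^8 + s^5 + s^4 + s^3 + s^2.
Check for roots in F_2: g(0) = 0 → root; g(1) = 1.
g(0) = 0, so (s) divides g(s); g is reducible.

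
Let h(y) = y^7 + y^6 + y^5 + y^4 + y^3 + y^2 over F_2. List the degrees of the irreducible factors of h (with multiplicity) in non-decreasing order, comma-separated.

Roots in F_2: h(0) = 0 → root; h(1) = 0 → root.
Linear factors from roots: (y), (y + 1).
Complete factorization: h(y) = (y + 1)·(y)^2·(y^2 + y + 1)^2.
Factor degrees with multiplicity: 1 + 1 + 1 + 2 + 2 = 7.

1, 1, 1, 2, 2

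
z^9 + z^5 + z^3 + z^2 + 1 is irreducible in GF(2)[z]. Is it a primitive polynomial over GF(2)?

Write f(z) = z^9 + z^5 + z^3 + z^2 + 1.
|GF(2^9)^×| = 2^9 − 1 = 511. Prime factorization: 511 = 7·73.
f is primitive ⇔ z has order 511 in GF(2)[z]/(f), i.e. z^(511/q) ≠ 1 for each prime q | 511.
z^(73) mod f = z^7 + z^6 + z^4 + z^3 + z^2 + z + 1.
z^(7) mod f = z^7.
None equal 1, so z has full order 511; f is primitive.

Yes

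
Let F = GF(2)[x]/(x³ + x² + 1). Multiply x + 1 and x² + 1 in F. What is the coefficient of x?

Multiply in GF(2)[x]: (x + 1)·(x² + 1) = x³ + x² + x + 1.
Reduce using x³ ≡ x² + 1 (mod x³ + x² + 1).
Reduced: x.

1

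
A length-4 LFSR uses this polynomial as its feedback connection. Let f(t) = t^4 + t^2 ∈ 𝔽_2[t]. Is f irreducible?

Check for roots in 𝔽_2: f(0) = 0 → root; f(1) = 0 → root.
f(0) = 0, so (t) divides f(t); f is reducible.

No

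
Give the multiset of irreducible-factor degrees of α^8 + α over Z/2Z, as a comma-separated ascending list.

1, 1, 3, 3

Write f(α) = α^8 + α.
Roots in Z/2Z: f(0) = 0 → root; f(1) = 0 → root.
Linear factors from roots: (α), (α + 1).
Complete factorization: f(α) = (α)·(α + 1)·(α^3 + α + 1)·(α^3 + α^2 + 1).
Factor degrees with multiplicity: 1 + 1 + 3 + 3 = 8.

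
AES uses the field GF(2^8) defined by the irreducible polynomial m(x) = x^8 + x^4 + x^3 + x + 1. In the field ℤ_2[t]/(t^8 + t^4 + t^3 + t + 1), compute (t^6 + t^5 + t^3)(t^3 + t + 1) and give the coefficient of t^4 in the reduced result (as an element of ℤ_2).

Multiply in ℤ_2[t]: (t^6 + t^5 + t^3)·(t^3 + t + 1) = t^9 + t^8 + t^7 + t^6 + t^5 + t^4 + t^3.
Reduce using t^8 ≡ t^4 + t^3 + t + 1 (mod t^8 + t^4 + t^3 + t + 1).
Reduced: t^7 + t^6 + t^4 + t^2 + 1.

1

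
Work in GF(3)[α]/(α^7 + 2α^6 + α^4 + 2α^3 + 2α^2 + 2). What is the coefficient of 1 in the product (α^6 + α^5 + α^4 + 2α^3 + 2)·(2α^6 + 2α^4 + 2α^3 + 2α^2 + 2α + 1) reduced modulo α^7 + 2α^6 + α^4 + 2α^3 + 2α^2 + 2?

Multiply in GF(3)[α]: (α^6 + α^5 + α^4 + 2α^3 + 2)·(2α^6 + 2α^4 + 2α^3 + 2α^2 + 2α + 1) = 2α^12 + 2α^11 + α^10 + 2α^9 + α^7 + α^6 + α^5 + α^2 + α + 2.
Reduce using α^7 ≡ α^6 + 2α^4 + α^3 + α^2 + 1 (mod α^7 + 2α^6 + α^4 + 2α^3 + 2α^2 + 2).
Reduced: α^6 + α^5 + α^4 + α^3 + 2α^2 + α + 1.

1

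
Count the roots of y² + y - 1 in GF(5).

1

Write f(y) = y² + y - 1.
Evaluate at each of the 5 elements of GF(5):
f(0) = 4; f(1) = 1; f(2) = 0 → root; f(3) = 1; f(4) = 4.
Roots: {2}.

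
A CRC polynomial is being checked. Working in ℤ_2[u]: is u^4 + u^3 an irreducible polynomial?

No

Write g(u) = u^4 + u^3.
Check for roots in ℤ_2: g(0) = 0 → root; g(1) = 0 → root.
g(0) = 0, so (u) divides g(u); g is reducible.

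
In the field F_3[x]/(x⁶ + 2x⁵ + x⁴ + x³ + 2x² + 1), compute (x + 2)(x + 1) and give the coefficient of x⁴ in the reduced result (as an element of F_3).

0

Multiply in F_3[x]: (x + 2)·(x + 1) = x² + 2.
Reduced: x² + 2.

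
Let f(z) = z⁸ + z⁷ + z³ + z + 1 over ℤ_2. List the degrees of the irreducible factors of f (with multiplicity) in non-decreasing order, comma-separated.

8

Roots in ℤ_2: f(0) = 1; f(1) = 1.
Complete factorization: f(z) = (z⁸ + z⁷ + z³ + z + 1).
Factor degrees with multiplicity: 8 = 8.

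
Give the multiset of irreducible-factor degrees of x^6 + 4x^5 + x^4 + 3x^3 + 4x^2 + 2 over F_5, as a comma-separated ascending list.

Write h(x) = x^6 + 4x^5 + x^4 + 3x^3 + 4x^2 + 2.
Roots in F_5: h(0) = 2; h(1) = 0 → root; h(2) = 0 → root; h(3) = 1; h(4) = 1.
Linear factors from roots: (x + 4), (x + 3).
Complete factorization: h(x) = (x + 3)·(x + 4)·(x^2 + 2)·(x^2 + 2x + 3).
Factor degrees with multiplicity: 1 + 1 + 2 + 2 = 6.

1, 1, 2, 2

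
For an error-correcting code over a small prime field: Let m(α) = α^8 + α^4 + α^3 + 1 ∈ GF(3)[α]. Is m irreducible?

Yes

Check for roots in GF(3): m(0) = 1; m(1) = 1; m(2) = 2.
No roots, so no linear factors.
Monic irreducibles of degree 2 over GF(3): α^2 + 1, α^2 + α - 1, α^2 - α - 1.
None of them divide m (all give nonzero remainder).
Degree-3 irreducible divisors: test the 8 monic irreducibles of degree 3 over GF(3).
None of them divide m (all give nonzero remainder).
Degree-4 irreducible divisors: test the 18 monic irreducibles of degree 4 over GF(3).
None of them divide m (all give nonzero remainder).
No irreducible factor of degree ≤ 4 exists, so m is irreducible over GF(3).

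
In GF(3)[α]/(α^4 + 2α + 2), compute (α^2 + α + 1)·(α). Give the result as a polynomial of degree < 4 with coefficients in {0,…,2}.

Multiply in GF(3)[α]: (α^2 + α + 1)·(α) = α^3 + α^2 + α.
Reduced: α^3 + α^2 + α.

α^3 + α^2 + α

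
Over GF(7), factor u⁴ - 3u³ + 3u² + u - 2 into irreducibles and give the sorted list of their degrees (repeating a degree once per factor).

Write f(u) = u⁴ - 3u³ + 3u² + u - 2.
Linear factors from roots: (u - 1), (u - 3).
Complete factorization: f(u) = (u - 3)·(u - 1)·(u² + u - 3).
Factor degrees with multiplicity: 1 + 1 + 2 = 4.

1, 1, 2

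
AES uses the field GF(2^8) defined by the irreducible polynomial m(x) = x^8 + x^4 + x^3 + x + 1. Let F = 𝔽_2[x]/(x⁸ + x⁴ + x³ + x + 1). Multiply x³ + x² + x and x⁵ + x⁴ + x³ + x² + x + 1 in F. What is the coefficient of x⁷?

Multiply in 𝔽_2[x]: (x³ + x² + x)·(x⁵ + x⁴ + x³ + x² + x + 1) = x⁸ + x⁶ + x⁵ + x⁴ + x³ + x.
Reduce using x⁸ ≡ x⁴ + x³ + x + 1 (mod x⁸ + x⁴ + x³ + x + 1).
Reduced: x⁶ + x⁵ + 1.

0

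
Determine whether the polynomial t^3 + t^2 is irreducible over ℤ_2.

No

Write h(t) = t^3 + t^2.
Check for roots in ℤ_2: h(0) = 0 → root; h(1) = 0 → root.
h(0) = 0, so (t) divides h(t); h is reducible.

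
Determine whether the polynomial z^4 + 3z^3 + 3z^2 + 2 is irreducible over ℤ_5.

Write h(z) = z^4 + 3z^3 + 3z^2 + 2.
Check for roots in ℤ_5: h(0) = 2; h(1) = 4; h(2) = 4; h(3) = 1; h(4) = 3.
No roots, so no linear factors.
Degree-2 irreducible divisors: test the 10 monic irreducibles of degree 2 over GF(5).
None of them divide h (all give nonzero remainder).
No irreducible factor of degree ≤ 2 exists, so h is irreducible over GF(5).

Yes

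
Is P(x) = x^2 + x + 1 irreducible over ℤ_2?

Yes

Check for roots in ℤ_2: P(0) = 1; P(1) = 1.
No roots. A degree-2 polynomial over a field with no linear factor is irreducible.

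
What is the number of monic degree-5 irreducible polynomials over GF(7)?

The number of monic irreducibles of degree 5 over GF(7) is (1/5)·Σ_{d∣5} μ(5/d) 7^d.
Divisors of 5: 1, 5; μ(5/d) for each: -1, 1.
Σ = − 7^1 + 7^5 = 16800.
N = 16800/5 = 3360.

3360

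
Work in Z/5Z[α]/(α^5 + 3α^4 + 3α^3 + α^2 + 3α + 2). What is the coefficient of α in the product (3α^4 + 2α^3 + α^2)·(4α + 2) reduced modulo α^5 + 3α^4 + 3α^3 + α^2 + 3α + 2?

4

Multiply in Z/5Z[α]: (3α^4 + 2α^3 + α^2)·(4α + 2) = 2α^5 + 4α^4 + 3α^3 + 2α^2.
Reduce using α^5 ≡ 2α^4 + 2α^3 + 4α^2 + 2α + 3 (mod α^5 + 3α^4 + 3α^3 + α^2 + 3α + 2).
Reduced: 3α^4 + 2α^3 + 4α + 1.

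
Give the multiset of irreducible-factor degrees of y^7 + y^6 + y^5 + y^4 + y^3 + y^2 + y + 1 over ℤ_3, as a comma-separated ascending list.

Write f(y) = y^7 + y^6 + y^5 + y^4 + y^3 + y^2 + y + 1.
Roots in ℤ_3: f(0) = 1; f(1) = 2; f(2) = 0 → root.
Linear factors from roots: (y + 1).
Complete factorization: f(y) = (y + 1)·(y^2 + 1)·(y^2 + y + 2)·(y^2 + 2y + 2).
Factor degrees with multiplicity: 1 + 2 + 2 + 2 = 7.

1, 2, 2, 2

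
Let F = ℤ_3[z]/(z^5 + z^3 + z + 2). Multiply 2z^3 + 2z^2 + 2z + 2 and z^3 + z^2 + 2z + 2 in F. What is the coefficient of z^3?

Multiply in ℤ_3[z]: (2z^3 + 2z^2 + 2z + 2)·(z^3 + z^2 + 2z + 2) = 2z^6 + z^5 + 2z^4 + z^2 + 2z + 1.
Reduce using z^5 ≡ 2z^3 + 2z + 1 (mod z^5 + z^3 + z + 2).
Reduced: 2z^3 + 2z^2 + 2.

2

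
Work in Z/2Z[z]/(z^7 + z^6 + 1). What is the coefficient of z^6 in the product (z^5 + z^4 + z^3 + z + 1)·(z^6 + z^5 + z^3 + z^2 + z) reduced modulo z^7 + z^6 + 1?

1

Multiply in Z/2Z[z]: (z^5 + z^4 + z^3 + z + 1)·(z^6 + z^5 + z^3 + z^2 + z) = z^11 + z^7 + z^6 + z^5 + z.
Reduce using z^7 ≡ z^6 + 1 (mod z^7 + z^6 + 1).
Reduced: z^6 + z^5 + z^4 + z^3 + z^2.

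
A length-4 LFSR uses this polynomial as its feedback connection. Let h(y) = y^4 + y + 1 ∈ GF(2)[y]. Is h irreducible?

Yes

Check for roots in GF(2): h(0) = 1; h(1) = 1.
No roots, so no linear factors.
Monic irreducibles of degree 2 over GF(2): y^2 + y + 1.
None of them divide h (all give nonzero remainder).
No irreducible factor of degree ≤ 2 exists, so h is irreducible over GF(2).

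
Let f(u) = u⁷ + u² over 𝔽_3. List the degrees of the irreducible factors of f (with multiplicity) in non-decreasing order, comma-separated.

1, 1, 1, 4

Roots in 𝔽_3: f(0) = 0 → root; f(1) = 2; f(2) = 0 → root.
Linear factors from roots: (u), (u + 1).
Complete factorization: f(u) = (u + 1)·(u)^2·(u⁴ - u³ + u² - u + 1).
Factor degrees with multiplicity: 1 + 1 + 1 + 4 = 7.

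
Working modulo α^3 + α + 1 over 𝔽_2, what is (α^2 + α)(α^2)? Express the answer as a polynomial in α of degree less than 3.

α^2 + 1

Multiply in 𝔽_2[α]: (α^2 + α)·(α^2) = α^4 + α^3.
Reduce using α^3 ≡ α + 1 (mod α^3 + α + 1).
Reduced: α^2 + 1.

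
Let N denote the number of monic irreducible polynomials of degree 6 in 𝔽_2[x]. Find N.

The number of monic irreducibles of degree 6 over GF(2) is (1/6)·Σ_{d∣6} μ(6/d) 2^d.
Divisors of 6: 1, 2, 3, 6; μ(6/d) for each: 1, -1, -1, 1.
Σ = 2^1 − 2^2 − 2^3 + 2^6 = 54.
N = 54/6 = 9.

9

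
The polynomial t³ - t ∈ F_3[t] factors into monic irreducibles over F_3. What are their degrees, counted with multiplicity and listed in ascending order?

1, 1, 1

Write f(t) = t³ - t.
Roots in F_3: f(0) = 0 → root; f(1) = 0 → root; f(2) = 0 → root.
Linear factors from roots: (t), (t - 1), (t + 1).
Complete factorization: f(t) = (t)·(t + 1)·(t - 1).
Factor degrees with multiplicity: 1 + 1 + 1 = 3.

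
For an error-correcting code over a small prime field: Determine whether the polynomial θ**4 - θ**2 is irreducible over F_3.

Write f(θ) = θ**4 - θ**2.
Check for roots in F_3: f(0) = 0 → root; f(1) = 0 → root; f(2) = 0 → root.
f(0) = 0, so (θ) divides f(θ); f is reducible.

No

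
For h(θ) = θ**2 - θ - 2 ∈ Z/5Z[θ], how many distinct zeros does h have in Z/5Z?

2

Evaluate at each of the 5 elements of Z/5Z:
h(0) = 3; h(1) = 3; h(2) = 0 → root; h(3) = 4; h(4) = 0 → root.
Roots: {2, 4}.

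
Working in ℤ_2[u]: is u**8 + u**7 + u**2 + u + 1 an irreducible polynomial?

Write h(u) = u**8 + u**7 + u**2 + u + 1.
Check for roots in ℤ_2: h(0) = 1; h(1) = 1.
No roots, so no linear factors.
Monic irreducibles of degree 2 over GF(2): u**2 + u + 1.
None of them divide h (all give nonzero remainder).
Monic irreducibles of degree 3 over GF(2): u**3 + u + 1, u**3 + u**2 + 1.
None of them divide h (all give nonzero remainder).
Monic irreducibles of degree 4 over GF(2): u**4 + u + 1, u**4 + u**3 + 1, u**4 + u**3 + u**2 + u + 1.
None of them divide h (all give nonzero remainder).
No irreducible factor of degree ≤ 4 exists, so h is irreducible over GF(2).

Yes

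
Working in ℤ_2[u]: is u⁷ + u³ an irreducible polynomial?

No

Write m(u) = u⁷ + u³.
Check for roots in ℤ_2: m(0) = 0 → root; m(1) = 0 → root.
m(0) = 0, so (u) divides m(u); m is reducible.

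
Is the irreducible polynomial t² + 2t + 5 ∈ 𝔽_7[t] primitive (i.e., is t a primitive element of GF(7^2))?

Yes

Write f(t) = t² + 2t + 5.
|GF(7^2)^×| = 7^2 − 1 = 48. Prime factorization: 48 = 2^4·3.
f is primitive ⇔ t has order 48 in GF(7)[t]/(f), i.e. t^(48/q) ≠ 1 for each prime q | 48.
t^(24) mod f = 6.
t^(16) mod f = 4.
None equal 1, so t has full order 48; f is primitive.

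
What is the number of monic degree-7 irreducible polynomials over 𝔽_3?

x^(3^7) − x is the product of all monic irreducibles of degree dividing 7; Möbius inversion gives N = (1/7) Σ μ(7/d)·3^d.
Divisors of 7: 1, 7; μ(7/d) for each: -1, 1.
Σ = − 3^1 + 3^7 = 2184.
N = 2184/7 = 312.

312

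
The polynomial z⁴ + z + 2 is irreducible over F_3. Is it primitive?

Write f(z) = z⁴ + z + 2.
|GF(3^4)^×| = 3^4 − 1 = 80. Prime factorization: 80 = 2^4·5.
f is primitive ⇔ z has order 80 in GF(3)[z]/(f), i.e. z^(80/q) ≠ 1 for each prime q | 80.
z^(40) mod f = 2.
z^(16) mod f = 2z³ + z + 2.
None equal 1, so z has full order 80; f is primitive.

Yes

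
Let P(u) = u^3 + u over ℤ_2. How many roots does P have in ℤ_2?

2

Evaluate at each of the 2 elements of ℤ_2:
P(0) = 0 → root; P(1) = 0 → root.
Roots: {0, 1}.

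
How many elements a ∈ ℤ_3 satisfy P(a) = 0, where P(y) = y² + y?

2

Evaluate at each of the 3 elements of ℤ_3:
P(0) = 0 → root; P(1) = 2; P(2) = 0 → root.
Roots: {0, 2}.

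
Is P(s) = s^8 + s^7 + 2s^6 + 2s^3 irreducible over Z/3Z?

Check for roots in Z/3Z: P(0) = 0 → root; P(1) = 0 → root; P(2) = 0 → root.
P(0) = 0, so (s) divides P(s); P is reducible.

No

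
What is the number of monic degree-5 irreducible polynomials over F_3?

48

By the necklace-counting formula, N_3(5) = (1/5) Σ_{d|5} μ(5/d)·3^d.
Divisors of 5: 1, 5; μ(5/d) for each: -1, 1.
Σ = − 3^1 + 3^5 = 240.
N = 240/5 = 48.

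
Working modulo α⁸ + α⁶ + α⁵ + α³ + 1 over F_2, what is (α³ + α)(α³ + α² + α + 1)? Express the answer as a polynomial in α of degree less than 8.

α^6 + α^5 + α^2 + α

Multiply in F_2[α]: (α³ + α)·(α³ + α² + α + 1) = α⁶ + α⁵ + α² + α.
Reduced: α⁶ + α⁵ + α² + α.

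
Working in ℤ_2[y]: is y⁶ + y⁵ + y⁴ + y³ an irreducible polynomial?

Write P(y) = y⁶ + y⁵ + y⁴ + y³.
Check for roots in ℤ_2: P(0) = 0 → root; P(1) = 0 → root.
P(0) = 0, so (y) divides P(y); P is reducible.

No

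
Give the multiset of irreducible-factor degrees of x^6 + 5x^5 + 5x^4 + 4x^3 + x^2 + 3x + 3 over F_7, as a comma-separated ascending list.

1, 2, 3

Write h(x) = x^6 + 5x^5 + 5x^4 + 4x^3 + x^2 + 3x + 3.
Linear factors from roots: (x + 4).
Complete factorization: h(x) = (x + 4)·(x^2 + 3x + 5)·(x^3 + 5x^2 + 2x + 4).
Factor degrees with multiplicity: 1 + 2 + 3 = 6.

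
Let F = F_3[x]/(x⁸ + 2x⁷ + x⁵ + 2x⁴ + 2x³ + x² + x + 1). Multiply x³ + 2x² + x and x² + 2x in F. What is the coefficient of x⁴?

Multiply in F_3[x]: (x³ + 2x² + x)·(x² + 2x) = x⁵ + x⁴ + 2x³ + 2x².
Reduced: x⁵ + x⁴ + 2x³ + 2x².

1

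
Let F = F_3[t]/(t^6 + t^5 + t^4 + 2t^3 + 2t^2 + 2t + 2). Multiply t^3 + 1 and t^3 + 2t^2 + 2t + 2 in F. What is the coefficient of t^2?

Multiply in F_3[t]: (t^3 + 1)·(t^3 + 2t^2 + 2t + 2) = t^6 + 2t^5 + 2t^4 + 2t^2 + 2t + 2.
Reduce using t^6 ≡ 2t^5 + 2t^4 + t^3 + t^2 + t + 1 (mod t^6 + t^5 + t^4 + 2t^3 + 2t^2 + 2t + 2).
Reduced: t^5 + t^4 + t^3.

0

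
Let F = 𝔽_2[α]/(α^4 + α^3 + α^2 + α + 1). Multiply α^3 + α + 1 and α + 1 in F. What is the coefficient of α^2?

Multiply in 𝔽_2[α]: (α^3 + α + 1)·(α + 1) = α^4 + α^3 + α^2 + 1.
Reduce using α^4 ≡ α^3 + α^2 + α + 1 (mod α^4 + α^3 + α^2 + α + 1).
Reduced: α.

0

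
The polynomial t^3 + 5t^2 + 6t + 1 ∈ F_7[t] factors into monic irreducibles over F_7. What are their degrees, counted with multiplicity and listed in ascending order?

Write g(t) = t^3 + 5t^2 + 6t + 1.
Linear factors from roots: (t + 4).
Complete factorization: g(t) = (t + 4)^3.
Factor degrees with multiplicity: 1 + 1 + 1 = 3.

1, 1, 1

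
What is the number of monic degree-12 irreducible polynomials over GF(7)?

1153430600

x^(7^12) − x is the product of all monic irreducibles of degree dividing 12; Möbius inversion gives N = (1/12) Σ μ(12/d)·7^d.
Divisors of 12: 1, 2, 3, 4, 6, 12; μ(12/d) for each: 0, 1, 0, -1, -1, 1.
Σ = 7^2 − 7^4 − 7^6 + 7^12 = 13841167200.
N = 13841167200/12 = 1153430600.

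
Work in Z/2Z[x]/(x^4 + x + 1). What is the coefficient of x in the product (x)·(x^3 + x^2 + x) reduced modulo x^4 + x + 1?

Multiply in Z/2Z[x]: (x)·(x^3 + x^2 + x) = x^4 + x^3 + x^2.
Reduce using x^4 ≡ x + 1 (mod x^4 + x + 1).
Reduced: x^3 + x^2 + x + 1.

1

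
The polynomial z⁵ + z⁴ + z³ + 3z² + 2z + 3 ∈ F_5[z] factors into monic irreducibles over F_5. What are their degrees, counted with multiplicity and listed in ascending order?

1, 2, 2

Write g(z) = z⁵ + z⁴ + z³ + 3z² + 2z + 3.
Roots in F_5: g(0) = 3; g(1) = 1; g(2) = 0 → root; g(3) = 2; g(4) = 3.
Linear factors from roots: (z + 3).
Complete factorization: g(z) = (z + 3)·(z² + z + 2)·(z² + 2z + 3).
Factor degrees with multiplicity: 1 + 2 + 2 = 5.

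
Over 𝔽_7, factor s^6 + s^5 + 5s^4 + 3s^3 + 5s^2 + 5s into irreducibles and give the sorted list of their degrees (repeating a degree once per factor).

Write f(s) = s^6 + s^5 + 5s^4 + 3s^3 + 5s^2 + 5s.
Linear factors from roots: (s), (s + 3), (s + 2).
Complete factorization: f(s) = (s)·(s + 2)·(s + 3)·(s^3 + 3s^2 + 5s + 2).
Factor degrees with multiplicity: 1 + 1 + 1 + 3 = 6.

1, 1, 1, 3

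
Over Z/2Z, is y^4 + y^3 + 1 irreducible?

Write h(y) = y^4 + y^3 + 1.
Check for roots in Z/2Z: h(0) = 1; h(1) = 1.
No roots, so no linear factors.
Monic irreducibles of degree 2 over GF(2): y^2 + y + 1.
None of them divide h (all give nonzero remainder).
No irreducible factor of degree ≤ 2 exists, so h is irreducible over GF(2).

Yes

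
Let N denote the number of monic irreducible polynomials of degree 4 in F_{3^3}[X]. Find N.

132678

By the necklace-counting formula, N_27(4) = (1/4) Σ_{d|4} μ(4/d)·27^d.
Divisors of 4: 1, 2, 4; μ(4/d) for each: 0, -1, 1.
Σ = − 27^2 + 27^4 = 530712.
N = 530712/4 = 132678.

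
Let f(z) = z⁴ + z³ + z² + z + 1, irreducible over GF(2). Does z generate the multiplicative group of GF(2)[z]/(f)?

|GF(2^4)^×| = 2^4 − 1 = 15. Prime factorization: 15 = 3·5.
f is primitive ⇔ z has order 15 in GF(2)[z]/(f), i.e. z^(15/q) ≠ 1 for each prime q | 15.
z^(5) mod f = 1
z^(3) mod f = z³.
Since z^(5) = 1, the order of z divides 5 < 15; not primitive.

No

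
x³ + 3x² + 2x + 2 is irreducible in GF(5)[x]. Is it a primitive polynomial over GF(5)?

Write f(x) = x³ + 3x² + 2x + 2.
|GF(5^3)^×| = 5^3 − 1 = 124. Prime factorization: 124 = 2^2·31.
f is primitive ⇔ x has order 124 in GF(5)[x]/(f), i.e. x^(124/q) ≠ 1 for each prime q | 124.
x^(62) mod f = 4.
x^(4) mod f = 2x² + 4x + 1.
None equal 1, so x has full order 124; f is primitive.

Yes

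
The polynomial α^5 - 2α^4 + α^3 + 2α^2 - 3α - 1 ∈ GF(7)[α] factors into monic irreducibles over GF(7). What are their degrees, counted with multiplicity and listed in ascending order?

Write g(α) = α^5 - 2α^4 + α^3 + 2α^2 - 3α - 1.
Linear factors from roots: (α + 3), (α + 1).
Complete factorization: g(α) = (α + 1)·(α + 3)·(α^3 + α^2 + α + 2).
Factor degrees with multiplicity: 1 + 1 + 3 = 5.

1, 1, 3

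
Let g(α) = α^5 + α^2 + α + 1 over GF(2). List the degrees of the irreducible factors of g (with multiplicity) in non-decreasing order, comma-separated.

Roots in GF(2): g(0) = 1; g(1) = 0 → root.
Linear factors from roots: (α + 1).
Complete factorization: g(α) = (α + 1)^2·(α^3 + α + 1).
Factor degrees with multiplicity: 1 + 1 + 3 = 5.

1, 1, 3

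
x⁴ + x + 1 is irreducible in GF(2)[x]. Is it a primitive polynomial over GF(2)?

Write f(x) = x⁴ + x + 1.
|GF(2^4)^×| = 2^4 − 1 = 15. Prime factorization: 15 = 3·5.
f is primitive ⇔ x has order 15 in GF(2)[x]/(f), i.e. x^(15/q) ≠ 1 for each prime q | 15.
x^(5) mod f = x² + x.
x^(3) mod f = x³.
None equal 1, so x has full order 15; f is primitive.

Yes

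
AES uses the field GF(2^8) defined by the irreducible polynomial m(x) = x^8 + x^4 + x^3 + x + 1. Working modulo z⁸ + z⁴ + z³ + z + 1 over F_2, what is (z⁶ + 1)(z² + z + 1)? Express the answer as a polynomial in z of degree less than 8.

Multiply in F_2[z]: (z⁶ + 1)·(z² + z + 1) = z⁸ + z⁷ + z⁶ + z² + z + 1.
Reduce using z⁸ ≡ z⁴ + z³ + z + 1 (mod z⁸ + z⁴ + z³ + z + 1).
Reduced: z⁷ + z⁶ + z⁴ + z³ + z².

z^7 + z^6 + z^4 + z^3 + z^2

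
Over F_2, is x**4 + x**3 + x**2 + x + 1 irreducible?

Write P(x) = x**4 + x**3 + x**2 + x + 1.
Check for roots in F_2: P(0) = 1; P(1) = 1.
No roots, so no linear factors.
Monic irreducibles of degree 2 over GF(2): x**2 + x + 1.
None of them divide P (all give nonzero remainder).
No irreducible factor of degree ≤ 2 exists, so P is irreducible over GF(2).

Yes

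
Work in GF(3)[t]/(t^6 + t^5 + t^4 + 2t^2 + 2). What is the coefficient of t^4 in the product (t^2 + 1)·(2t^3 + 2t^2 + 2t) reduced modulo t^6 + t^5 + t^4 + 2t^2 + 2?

2

Multiply in GF(3)[t]: (t^2 + 1)·(2t^3 + 2t^2 + 2t) = 2t^5 + 2t^4 + t^3 + 2t^2 + 2t.
Reduced: 2t^5 + 2t^4 + t^3 + 2t^2 + 2t.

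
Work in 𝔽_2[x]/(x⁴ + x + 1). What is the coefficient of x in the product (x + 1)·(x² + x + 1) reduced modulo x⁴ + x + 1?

Multiply in 𝔽_2[x]: (x + 1)·(x² + x + 1) = x³ + 1.
Reduced: x³ + 1.

0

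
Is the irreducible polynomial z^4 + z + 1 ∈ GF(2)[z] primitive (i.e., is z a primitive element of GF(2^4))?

Yes

Write f(z) = z^4 + z + 1.
|GF(2^4)^×| = 2^4 − 1 = 15. Prime factorization: 15 = 3·5.
f is primitive ⇔ z has order 15 in GF(2)[z]/(f), i.e. z^(15/q) ≠ 1 for each prime q | 15.
z^(5) mod f = z^2 + z.
z^(3) mod f = z^3.
None equal 1, so z has full order 15; f is primitive.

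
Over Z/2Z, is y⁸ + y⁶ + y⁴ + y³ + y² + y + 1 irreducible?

Yes

Write P(y) = y⁸ + y⁶ + y⁴ + y³ + y² + y + 1.
Check for roots in Z/2Z: P(0) = 1; P(1) = 1.
No roots, so no linear factors.
Monic irreducibles of degree 2 over GF(2): y² + y + 1.
None of them divide P (all give nonzero remainder).
Monic irreducibles of degree 3 over GF(2): y³ + y + 1, y³ + y² + 1.
None of them divide P (all give nonzero remainder).
Monic irreducibles of degree 4 over GF(2): y⁴ + y + 1, y⁴ + y³ + 1, y⁴ + y³ + y² + y + 1.
None of them divide P (all give nonzero remainder).
No irreducible factor of degree ≤ 4 exists, so P is irreducible over GF(2).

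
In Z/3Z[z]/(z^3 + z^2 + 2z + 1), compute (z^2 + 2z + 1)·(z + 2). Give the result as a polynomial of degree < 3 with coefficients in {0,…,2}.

Multiply in Z/3Z[z]: (z^2 + 2z + 1)·(z + 2) = z^3 + z^2 + 2z + 2.
Reduce using z^3 ≡ 2z^2 + z + 2 (mod z^3 + z^2 + 2z + 1).
Reduced: 1.

1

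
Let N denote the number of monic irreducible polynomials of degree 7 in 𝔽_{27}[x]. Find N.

By the necklace-counting formula, N_27(7) = (1/7) Σ_{d|7} μ(7/d)·27^d.
Divisors of 7: 1, 7; μ(7/d) for each: -1, 1.
Σ = − 27^1 + 27^7 = 10460353176.
N = 10460353176/7 = 1494336168.

1494336168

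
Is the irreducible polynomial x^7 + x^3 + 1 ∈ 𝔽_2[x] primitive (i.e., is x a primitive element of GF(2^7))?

Yes

Write f(x) = x^7 + x^3 + 1.
|GF(2^7)^×| = 2^7 − 1 = 127. Prime factorization: 127 = 127.
f is primitive ⇔ x has order 127 in GF(2)[x]/(f), i.e. x^(127/q) ≠ 1 for each prime q | 127.
x^(1) mod f = x.
None equal 1, so x has full order 127; f is primitive.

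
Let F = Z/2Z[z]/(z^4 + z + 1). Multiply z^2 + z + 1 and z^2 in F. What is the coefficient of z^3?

1

Multiply in Z/2Z[z]: (z^2 + z + 1)·(z^2) = z^4 + z^3 + z^2.
Reduce using z^4 ≡ z + 1 (mod z^4 + z + 1).
Reduced: z^3 + z^2 + z + 1.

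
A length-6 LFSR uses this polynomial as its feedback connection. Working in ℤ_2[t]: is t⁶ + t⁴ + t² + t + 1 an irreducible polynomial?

Yes

Write g(t) = t⁶ + t⁴ + t² + t + 1.
Check for roots in ℤ_2: g(0) = 1; g(1) = 1.
No roots, so no linear factors.
Monic irreducibles of degree 2 over GF(2): t² + t + 1.
None of them divide g (all give nonzero remainder).
Monic irreducibles of degree 3 over GF(2): t³ + t + 1, t³ + t² + 1.
None of them divide g (all give nonzero remainder).
No irreducible factor of degree ≤ 3 exists, so g is irreducible over GF(2).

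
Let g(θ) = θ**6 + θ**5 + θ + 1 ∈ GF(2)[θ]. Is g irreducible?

Check for roots in GF(2): g(0) = 1; g(1) = 0 → root.
g(1) = 0, so (θ − 1) divides g(θ); g is reducible.

No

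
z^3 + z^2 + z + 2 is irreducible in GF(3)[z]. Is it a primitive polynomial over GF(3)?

No

Write f(z) = z^3 + z^2 + z + 2.
|GF(3^3)^×| = 3^3 − 1 = 26. Prime factorization: 26 = 2·13.
f is primitive ⇔ z has order 26 in GF(3)[z]/(f), i.e. z^(26/q) ≠ 1 for each prime q | 26.
z^(13) mod f = 1
z^(2) mod f = z^2.
Since z^(13) = 1, the order of z divides 13 < 26; not primitive.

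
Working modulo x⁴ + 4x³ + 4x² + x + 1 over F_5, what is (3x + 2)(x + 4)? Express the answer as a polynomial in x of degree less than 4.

3x^2 + 4x + 3

Multiply in F_5[x]: (3x + 2)·(x + 4) = 3x² + 4x + 3.
Reduced: 3x² + 4x + 3.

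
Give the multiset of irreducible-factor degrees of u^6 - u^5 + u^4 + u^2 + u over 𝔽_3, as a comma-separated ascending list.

Write f(u) = u^6 - u^5 + u^4 + u^2 + u.
Roots in 𝔽_3: f(0) = 0 → root; f(1) = 0 → root; f(2) = 0 → root.
Linear factors from roots: (u), (u - 1), (u + 1).
Complete factorization: f(u) = (u)·(u + 1)·(u - 1)·(u^3 - u^2 - u - 1).
Factor degrees with multiplicity: 1 + 1 + 1 + 3 = 6.

1, 1, 1, 3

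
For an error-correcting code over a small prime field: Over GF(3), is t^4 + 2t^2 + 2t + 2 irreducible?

Write P(t) = t^4 + 2t^2 + 2t + 2.
Check for roots in GF(3): P(0) = 2; P(1) = 1; P(2) = 0 → root.
P(2) = 0, so (t − 2) divides P(t); P is reducible.

No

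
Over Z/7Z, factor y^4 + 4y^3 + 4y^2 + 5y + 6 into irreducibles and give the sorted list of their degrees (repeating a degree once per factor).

1, 3

Write g(y) = y^4 + 4y^3 + 4y^2 + 5y + 6.
Linear factors from roots: (y + 3).
Complete factorization: g(y) = (y + 3)·(y^3 + y^2 + y + 2).
Factor degrees with multiplicity: 1 + 3 = 4.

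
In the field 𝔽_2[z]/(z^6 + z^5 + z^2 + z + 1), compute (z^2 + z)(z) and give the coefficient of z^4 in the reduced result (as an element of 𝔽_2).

Multiply in 𝔽_2[z]: (z^2 + z)·(z) = z^3 + z^2.
Reduced: z^3 + z^2.

0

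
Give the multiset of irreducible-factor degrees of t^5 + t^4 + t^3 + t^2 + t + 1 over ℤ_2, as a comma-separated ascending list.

1, 2, 2

Write g(t) = t^5 + t^4 + t^3 + t^2 + t + 1.
Roots in ℤ_2: g(0) = 1; g(1) = 0 → root.
Linear factors from roots: (t + 1).
Complete factorization: g(t) = (t + 1)·(t^2 + t + 1)^2.
Factor degrees with multiplicity: 1 + 2 + 2 = 5.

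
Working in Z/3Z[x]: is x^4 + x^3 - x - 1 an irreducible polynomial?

Write m(x) = x^4 + x^3 - x - 1.
Check for roots in Z/3Z: m(0) = 2; m(1) = 0 → root; m(2) = 0 → root.
m(1) = 0, so (x − 1) divides m(x); m is reducible.

No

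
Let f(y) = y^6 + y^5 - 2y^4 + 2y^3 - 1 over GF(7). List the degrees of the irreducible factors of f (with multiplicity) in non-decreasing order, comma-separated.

Complete factorization: f(y) = (y^6 + y^5 - 2y^4 + 2y^3 - 1).
Factor degrees with multiplicity: 6 = 6.

6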